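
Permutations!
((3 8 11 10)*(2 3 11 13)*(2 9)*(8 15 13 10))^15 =((2 3 15 13 9)(8 10 11))^15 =(15)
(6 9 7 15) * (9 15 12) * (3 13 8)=(3 13 8)(6 15)(7 12 9)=[0, 1, 2, 13, 4, 5, 15, 12, 3, 7, 10, 11, 9, 8, 14, 6]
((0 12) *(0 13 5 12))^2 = (5 13 12)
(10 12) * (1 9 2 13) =(1 9 2 13)(10 12) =[0, 9, 13, 3, 4, 5, 6, 7, 8, 2, 12, 11, 10, 1]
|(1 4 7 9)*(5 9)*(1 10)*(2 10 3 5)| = 15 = |(1 4 7 2 10)(3 5 9)|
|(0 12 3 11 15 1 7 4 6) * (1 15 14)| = |(15)(0 12 3 11 14 1 7 4 6)| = 9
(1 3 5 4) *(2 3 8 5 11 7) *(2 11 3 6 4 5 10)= (1 8 10 2 6 4)(7 11)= [0, 8, 6, 3, 1, 5, 4, 11, 10, 9, 2, 7]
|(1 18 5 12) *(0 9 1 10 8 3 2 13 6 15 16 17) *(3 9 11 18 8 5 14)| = 33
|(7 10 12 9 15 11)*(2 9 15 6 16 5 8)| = 30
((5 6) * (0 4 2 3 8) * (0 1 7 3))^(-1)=(0 2 4)(1 8 3 7)(5 6)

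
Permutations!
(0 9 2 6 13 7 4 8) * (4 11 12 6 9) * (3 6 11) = (0 4 8)(2 9)(3 6 13 7)(11 12) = [4, 1, 9, 6, 8, 5, 13, 3, 0, 2, 10, 12, 11, 7]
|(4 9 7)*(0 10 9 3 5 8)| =8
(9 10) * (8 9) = [0, 1, 2, 3, 4, 5, 6, 7, 9, 10, 8] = (8 9 10)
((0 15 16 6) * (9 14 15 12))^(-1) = ((0 12 9 14 15 16 6))^(-1) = (0 6 16 15 14 9 12)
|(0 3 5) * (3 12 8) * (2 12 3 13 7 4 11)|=21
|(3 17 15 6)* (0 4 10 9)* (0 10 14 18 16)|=20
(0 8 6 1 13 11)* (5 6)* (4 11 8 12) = (0 12 4 11)(1 13 8 5 6) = [12, 13, 2, 3, 11, 6, 1, 7, 5, 9, 10, 0, 4, 8]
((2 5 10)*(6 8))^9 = (10)(6 8)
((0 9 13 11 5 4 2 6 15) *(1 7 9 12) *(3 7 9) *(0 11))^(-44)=(0 12 1 9 13)(2 5 15)(4 11 6)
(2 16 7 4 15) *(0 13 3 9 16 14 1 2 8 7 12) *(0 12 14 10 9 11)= (0 13 3 11)(1 2 10 9 16 14)(4 15 8 7)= [13, 2, 10, 11, 15, 5, 6, 4, 7, 16, 9, 0, 12, 3, 1, 8, 14]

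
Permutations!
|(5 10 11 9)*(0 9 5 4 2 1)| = |(0 9 4 2 1)(5 10 11)| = 15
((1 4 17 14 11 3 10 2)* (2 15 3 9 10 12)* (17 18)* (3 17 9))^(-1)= ((1 4 18 9 10 15 17 14 11 3 12 2))^(-1)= (1 2 12 3 11 14 17 15 10 9 18 4)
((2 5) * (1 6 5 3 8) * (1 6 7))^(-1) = (1 7)(2 5 6 8 3)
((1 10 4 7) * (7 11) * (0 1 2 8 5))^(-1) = ((0 1 10 4 11 7 2 8 5))^(-1) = (0 5 8 2 7 11 4 10 1)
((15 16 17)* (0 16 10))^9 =((0 16 17 15 10))^9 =(0 10 15 17 16)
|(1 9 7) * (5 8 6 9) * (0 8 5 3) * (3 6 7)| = 7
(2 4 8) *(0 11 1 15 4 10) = (0 11 1 15 4 8 2 10) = [11, 15, 10, 3, 8, 5, 6, 7, 2, 9, 0, 1, 12, 13, 14, 4]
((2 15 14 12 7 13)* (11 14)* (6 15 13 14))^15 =(15)(2 13)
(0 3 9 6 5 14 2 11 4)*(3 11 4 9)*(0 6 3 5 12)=(0 11 9 3 5 14 2 4 6 12)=[11, 1, 4, 5, 6, 14, 12, 7, 8, 3, 10, 9, 0, 13, 2]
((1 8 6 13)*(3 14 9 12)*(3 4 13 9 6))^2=((1 8 3 14 6 9 12 4 13))^2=(1 3 6 12 13 8 14 9 4)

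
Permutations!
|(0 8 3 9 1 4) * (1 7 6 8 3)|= 8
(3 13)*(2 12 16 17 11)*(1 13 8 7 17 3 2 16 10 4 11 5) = (1 13 2 12 10 4 11 16 3 8 7 17 5) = [0, 13, 12, 8, 11, 1, 6, 17, 7, 9, 4, 16, 10, 2, 14, 15, 3, 5]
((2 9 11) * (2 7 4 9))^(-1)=(4 7 11 9)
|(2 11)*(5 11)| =3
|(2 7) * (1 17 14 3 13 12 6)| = 14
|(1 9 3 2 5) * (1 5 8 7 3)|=4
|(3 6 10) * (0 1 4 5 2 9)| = 6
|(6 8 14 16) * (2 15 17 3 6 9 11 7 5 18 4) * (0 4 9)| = |(0 4 2 15 17 3 6 8 14 16)(5 18 9 11 7)| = 10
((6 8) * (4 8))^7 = ((4 8 6))^7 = (4 8 6)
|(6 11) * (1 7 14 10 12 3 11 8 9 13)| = 11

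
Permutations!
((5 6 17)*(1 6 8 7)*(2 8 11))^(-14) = ((1 6 17 5 11 2 8 7))^(-14) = (1 17 11 8)(2 7 6 5)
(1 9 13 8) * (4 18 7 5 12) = (1 9 13 8)(4 18 7 5 12) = [0, 9, 2, 3, 18, 12, 6, 5, 1, 13, 10, 11, 4, 8, 14, 15, 16, 17, 7]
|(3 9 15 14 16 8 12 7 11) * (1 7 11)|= |(1 7)(3 9 15 14 16 8 12 11)|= 8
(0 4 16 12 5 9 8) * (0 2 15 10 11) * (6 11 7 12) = (0 4 16 6 11)(2 15 10 7 12 5 9 8) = [4, 1, 15, 3, 16, 9, 11, 12, 2, 8, 7, 0, 5, 13, 14, 10, 6]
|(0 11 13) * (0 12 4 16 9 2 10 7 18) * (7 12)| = 30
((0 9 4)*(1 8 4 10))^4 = (0 8 10)(1 9 4)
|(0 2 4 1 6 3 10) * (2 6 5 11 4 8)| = |(0 6 3 10)(1 5 11 4)(2 8)| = 4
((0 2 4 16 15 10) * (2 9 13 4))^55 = (0 10 15 16 4 13 9)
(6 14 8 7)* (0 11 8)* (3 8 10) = (0 11 10 3 8 7 6 14) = [11, 1, 2, 8, 4, 5, 14, 6, 7, 9, 3, 10, 12, 13, 0]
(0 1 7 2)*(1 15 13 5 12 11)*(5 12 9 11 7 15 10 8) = (0 10 8 5 9 11 1 15 13 12 7 2) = [10, 15, 0, 3, 4, 9, 6, 2, 5, 11, 8, 1, 7, 12, 14, 13]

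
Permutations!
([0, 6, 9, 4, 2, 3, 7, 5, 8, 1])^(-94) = [0, 7, 1, 2, 9, 4, 5, 3, 8, 6]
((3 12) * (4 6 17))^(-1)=(3 12)(4 17 6)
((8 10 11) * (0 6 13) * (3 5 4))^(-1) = ((0 6 13)(3 5 4)(8 10 11))^(-1) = (0 13 6)(3 4 5)(8 11 10)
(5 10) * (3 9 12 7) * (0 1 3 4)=(0 1 3 9 12 7 4)(5 10)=[1, 3, 2, 9, 0, 10, 6, 4, 8, 12, 5, 11, 7]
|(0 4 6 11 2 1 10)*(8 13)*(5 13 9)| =28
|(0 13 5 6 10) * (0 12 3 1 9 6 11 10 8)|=11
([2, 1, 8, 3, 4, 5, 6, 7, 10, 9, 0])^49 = [2, 1, 8, 3, 4, 5, 6, 7, 10, 9, 0]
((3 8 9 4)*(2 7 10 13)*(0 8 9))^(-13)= (0 8)(2 13 10 7)(3 4 9)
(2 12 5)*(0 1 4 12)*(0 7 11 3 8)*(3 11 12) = [1, 4, 7, 8, 3, 2, 6, 12, 0, 9, 10, 11, 5] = (0 1 4 3 8)(2 7 12 5)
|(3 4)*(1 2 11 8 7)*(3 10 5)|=|(1 2 11 8 7)(3 4 10 5)|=20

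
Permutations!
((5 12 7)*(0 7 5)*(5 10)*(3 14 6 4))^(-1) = (0 7)(3 4 6 14)(5 10 12)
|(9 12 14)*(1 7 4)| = 3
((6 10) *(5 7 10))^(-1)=(5 6 10 7)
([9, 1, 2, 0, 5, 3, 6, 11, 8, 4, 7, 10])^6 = [9, 1, 2, 0, 5, 3, 6, 7, 8, 4, 10, 11]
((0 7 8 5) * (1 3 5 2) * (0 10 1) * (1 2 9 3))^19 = (0 9 10 7 3 2 8 5)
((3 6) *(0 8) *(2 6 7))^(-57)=(0 8)(2 7 3 6)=((0 8)(2 6 3 7))^(-57)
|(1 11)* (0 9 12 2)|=|(0 9 12 2)(1 11)|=4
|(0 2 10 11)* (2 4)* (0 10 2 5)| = 6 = |(0 4 5)(10 11)|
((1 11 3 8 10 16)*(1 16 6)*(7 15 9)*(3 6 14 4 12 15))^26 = ((16)(1 11 6)(3 8 10 14 4 12 15 9 7))^26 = (16)(1 6 11)(3 7 9 15 12 4 14 10 8)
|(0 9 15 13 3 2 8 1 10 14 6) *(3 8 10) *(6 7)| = 12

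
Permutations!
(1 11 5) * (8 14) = (1 11 5)(8 14) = [0, 11, 2, 3, 4, 1, 6, 7, 14, 9, 10, 5, 12, 13, 8]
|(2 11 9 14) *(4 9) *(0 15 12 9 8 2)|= |(0 15 12 9 14)(2 11 4 8)|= 20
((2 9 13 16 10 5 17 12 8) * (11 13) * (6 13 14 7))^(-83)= (2 10 14 12 13 9 5 7 8 16 11 17 6)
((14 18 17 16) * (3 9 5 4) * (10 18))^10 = (18)(3 5)(4 9)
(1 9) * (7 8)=(1 9)(7 8)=[0, 9, 2, 3, 4, 5, 6, 8, 7, 1]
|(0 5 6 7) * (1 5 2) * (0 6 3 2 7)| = |(0 7 6)(1 5 3 2)| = 12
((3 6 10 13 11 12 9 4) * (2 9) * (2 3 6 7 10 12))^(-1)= (2 11 13 10 7 3 12 6 4 9)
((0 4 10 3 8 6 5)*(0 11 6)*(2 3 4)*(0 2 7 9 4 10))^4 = ((0 7 9 4)(2 3 8)(5 11 6))^4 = (2 3 8)(5 11 6)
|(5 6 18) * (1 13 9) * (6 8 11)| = 15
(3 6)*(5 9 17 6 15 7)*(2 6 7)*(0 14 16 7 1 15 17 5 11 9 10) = (0 14 16 7 11 9 5 10)(1 15 2 6 3 17) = [14, 15, 6, 17, 4, 10, 3, 11, 8, 5, 0, 9, 12, 13, 16, 2, 7, 1]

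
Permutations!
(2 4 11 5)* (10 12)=[0, 1, 4, 3, 11, 2, 6, 7, 8, 9, 12, 5, 10]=(2 4 11 5)(10 12)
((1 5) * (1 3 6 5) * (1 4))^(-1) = ((1 4)(3 6 5))^(-1) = (1 4)(3 5 6)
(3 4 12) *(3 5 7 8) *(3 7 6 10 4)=(4 12 5 6 10)(7 8)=[0, 1, 2, 3, 12, 6, 10, 8, 7, 9, 4, 11, 5]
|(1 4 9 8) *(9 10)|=|(1 4 10 9 8)|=5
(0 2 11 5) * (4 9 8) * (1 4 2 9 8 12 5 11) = (0 9 12 5)(1 4 8 2) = [9, 4, 1, 3, 8, 0, 6, 7, 2, 12, 10, 11, 5]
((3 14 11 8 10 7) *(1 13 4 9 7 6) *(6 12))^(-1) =(1 6 12 10 8 11 14 3 7 9 4 13)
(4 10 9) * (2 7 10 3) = (2 7 10 9 4 3) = [0, 1, 7, 2, 3, 5, 6, 10, 8, 4, 9]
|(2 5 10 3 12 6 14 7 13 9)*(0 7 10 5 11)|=|(0 7 13 9 2 11)(3 12 6 14 10)|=30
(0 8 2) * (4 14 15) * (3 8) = (0 3 8 2)(4 14 15) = [3, 1, 0, 8, 14, 5, 6, 7, 2, 9, 10, 11, 12, 13, 15, 4]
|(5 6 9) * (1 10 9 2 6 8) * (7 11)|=10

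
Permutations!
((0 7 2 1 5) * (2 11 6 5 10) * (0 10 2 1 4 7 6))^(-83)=((0 6 5 10 1 2 4 7 11))^(-83)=(0 7 2 10 6 11 4 1 5)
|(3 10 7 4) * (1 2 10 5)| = |(1 2 10 7 4 3 5)| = 7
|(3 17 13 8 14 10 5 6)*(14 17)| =15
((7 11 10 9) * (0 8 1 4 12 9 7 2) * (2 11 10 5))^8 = ((0 8 1 4 12 9 11 5 2)(7 10))^8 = (0 2 5 11 9 12 4 1 8)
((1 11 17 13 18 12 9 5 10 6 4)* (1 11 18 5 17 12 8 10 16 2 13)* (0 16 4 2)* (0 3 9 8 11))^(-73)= (0 11 5 1 2 9 10 16 12 4 18 13 17 6 3 8)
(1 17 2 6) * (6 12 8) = [0, 17, 12, 3, 4, 5, 1, 7, 6, 9, 10, 11, 8, 13, 14, 15, 16, 2] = (1 17 2 12 8 6)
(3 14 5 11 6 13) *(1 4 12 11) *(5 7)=(1 4 12 11 6 13 3 14 7 5)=[0, 4, 2, 14, 12, 1, 13, 5, 8, 9, 10, 6, 11, 3, 7]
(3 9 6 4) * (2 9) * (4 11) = (2 9 6 11 4 3) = [0, 1, 9, 2, 3, 5, 11, 7, 8, 6, 10, 4]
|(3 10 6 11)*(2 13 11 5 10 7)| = 15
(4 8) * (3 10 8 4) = (3 10 8) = [0, 1, 2, 10, 4, 5, 6, 7, 3, 9, 8]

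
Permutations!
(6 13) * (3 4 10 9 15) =(3 4 10 9 15)(6 13) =[0, 1, 2, 4, 10, 5, 13, 7, 8, 15, 9, 11, 12, 6, 14, 3]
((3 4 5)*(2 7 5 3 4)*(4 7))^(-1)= (2 3 4)(5 7)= ((2 4 3)(5 7))^(-1)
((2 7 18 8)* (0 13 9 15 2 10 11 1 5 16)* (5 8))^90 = ((0 13 9 15 2 7 18 5 16)(1 8 10 11))^90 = (18)(1 10)(8 11)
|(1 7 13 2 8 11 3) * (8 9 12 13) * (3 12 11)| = |(1 7 8 3)(2 9 11 12 13)| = 20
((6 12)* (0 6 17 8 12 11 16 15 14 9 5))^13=((0 6 11 16 15 14 9 5)(8 12 17))^13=(0 14 11 5 15 6 9 16)(8 12 17)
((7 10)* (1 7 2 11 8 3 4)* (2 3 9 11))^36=(11)(1 7 10 3 4)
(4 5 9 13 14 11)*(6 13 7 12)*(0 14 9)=(0 14 11 4 5)(6 13 9 7 12)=[14, 1, 2, 3, 5, 0, 13, 12, 8, 7, 10, 4, 6, 9, 11]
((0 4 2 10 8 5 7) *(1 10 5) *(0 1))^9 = (0 4 2 5 7 1 10 8)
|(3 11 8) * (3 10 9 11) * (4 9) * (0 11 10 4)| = |(0 11 8 4 9 10)| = 6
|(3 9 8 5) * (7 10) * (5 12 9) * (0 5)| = |(0 5 3)(7 10)(8 12 9)| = 6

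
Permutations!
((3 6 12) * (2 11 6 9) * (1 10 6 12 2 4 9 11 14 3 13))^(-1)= ((1 10 6 2 14 3 11 12 13)(4 9))^(-1)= (1 13 12 11 3 14 2 6 10)(4 9)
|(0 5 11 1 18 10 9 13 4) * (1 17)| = 10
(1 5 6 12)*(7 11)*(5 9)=(1 9 5 6 12)(7 11)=[0, 9, 2, 3, 4, 6, 12, 11, 8, 5, 10, 7, 1]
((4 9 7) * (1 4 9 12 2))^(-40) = ((1 4 12 2)(7 9))^(-40) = (12)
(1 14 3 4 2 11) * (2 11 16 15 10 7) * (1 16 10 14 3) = (1 3 4 11 16 15 14)(2 10 7) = [0, 3, 10, 4, 11, 5, 6, 2, 8, 9, 7, 16, 12, 13, 1, 14, 15]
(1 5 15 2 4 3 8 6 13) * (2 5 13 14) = (1 13)(2 4 3 8 6 14)(5 15) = [0, 13, 4, 8, 3, 15, 14, 7, 6, 9, 10, 11, 12, 1, 2, 5]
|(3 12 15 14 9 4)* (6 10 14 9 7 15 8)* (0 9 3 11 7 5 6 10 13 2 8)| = |(0 9 4 11 7 15 3 12)(2 8 10 14 5 6 13)| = 56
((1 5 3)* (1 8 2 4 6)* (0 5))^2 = (0 3 2 6)(1 5 8 4)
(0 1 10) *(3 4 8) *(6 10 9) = [1, 9, 2, 4, 8, 5, 10, 7, 3, 6, 0] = (0 1 9 6 10)(3 4 8)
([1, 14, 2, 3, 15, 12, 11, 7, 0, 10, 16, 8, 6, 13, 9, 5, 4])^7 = [15, 5, 2, 3, 0, 14, 10, 7, 4, 6, 11, 16, 9, 13, 12, 1, 8]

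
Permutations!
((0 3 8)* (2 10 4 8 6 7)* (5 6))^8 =(0 8 4 10 2 7 6 5 3)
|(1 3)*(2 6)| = |(1 3)(2 6)| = 2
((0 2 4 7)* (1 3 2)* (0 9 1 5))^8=((0 5)(1 3 2 4 7 9))^8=(1 2 7)(3 4 9)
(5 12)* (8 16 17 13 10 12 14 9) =(5 14 9 8 16 17 13 10 12) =[0, 1, 2, 3, 4, 14, 6, 7, 16, 8, 12, 11, 5, 10, 9, 15, 17, 13]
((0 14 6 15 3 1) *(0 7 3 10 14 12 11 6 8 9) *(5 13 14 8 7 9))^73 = (0 6 8 14 1 12 15 5 7 9 11 10 13 3)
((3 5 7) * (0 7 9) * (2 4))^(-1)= ((0 7 3 5 9)(2 4))^(-1)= (0 9 5 3 7)(2 4)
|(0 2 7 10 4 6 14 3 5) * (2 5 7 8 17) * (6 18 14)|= 6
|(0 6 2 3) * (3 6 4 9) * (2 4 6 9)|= 6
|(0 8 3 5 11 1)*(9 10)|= |(0 8 3 5 11 1)(9 10)|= 6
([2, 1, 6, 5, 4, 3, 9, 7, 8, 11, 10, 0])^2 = [6, 1, 9, 3, 4, 5, 11, 7, 8, 0, 10, 2]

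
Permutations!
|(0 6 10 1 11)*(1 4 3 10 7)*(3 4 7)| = |(0 6 3 10 7 1 11)| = 7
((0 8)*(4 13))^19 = (0 8)(4 13)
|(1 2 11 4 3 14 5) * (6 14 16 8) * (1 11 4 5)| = |(1 2 4 3 16 8 6 14)(5 11)| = 8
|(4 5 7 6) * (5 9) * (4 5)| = |(4 9)(5 7 6)| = 6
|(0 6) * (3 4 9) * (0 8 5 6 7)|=6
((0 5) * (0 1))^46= (0 5 1)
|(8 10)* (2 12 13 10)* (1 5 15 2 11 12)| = 20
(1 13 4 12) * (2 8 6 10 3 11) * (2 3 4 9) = (1 13 9 2 8 6 10 4 12)(3 11) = [0, 13, 8, 11, 12, 5, 10, 7, 6, 2, 4, 3, 1, 9]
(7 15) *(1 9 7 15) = (15)(1 9 7) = [0, 9, 2, 3, 4, 5, 6, 1, 8, 7, 10, 11, 12, 13, 14, 15]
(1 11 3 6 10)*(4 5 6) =(1 11 3 4 5 6 10) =[0, 11, 2, 4, 5, 6, 10, 7, 8, 9, 1, 3]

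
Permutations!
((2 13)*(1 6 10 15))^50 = ((1 6 10 15)(2 13))^50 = (1 10)(6 15)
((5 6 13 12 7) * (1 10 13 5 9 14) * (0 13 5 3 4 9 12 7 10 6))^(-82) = (0 7 10)(1 3 9)(4 14 6)(5 13 12)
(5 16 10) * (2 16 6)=(2 16 10 5 6)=[0, 1, 16, 3, 4, 6, 2, 7, 8, 9, 5, 11, 12, 13, 14, 15, 10]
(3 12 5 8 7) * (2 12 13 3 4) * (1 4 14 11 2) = [0, 4, 12, 13, 1, 8, 6, 14, 7, 9, 10, 2, 5, 3, 11] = (1 4)(2 12 5 8 7 14 11)(3 13)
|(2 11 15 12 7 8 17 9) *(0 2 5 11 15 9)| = |(0 2 15 12 7 8 17)(5 11 9)| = 21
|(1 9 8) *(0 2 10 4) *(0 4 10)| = 6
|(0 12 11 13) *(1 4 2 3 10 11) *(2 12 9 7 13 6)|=|(0 9 7 13)(1 4 12)(2 3 10 11 6)|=60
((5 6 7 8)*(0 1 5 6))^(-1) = (0 5 1)(6 8 7)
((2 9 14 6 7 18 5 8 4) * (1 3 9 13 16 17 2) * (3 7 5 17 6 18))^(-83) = (1 7 3 9 14 18 17 2 13 16 6 5 8 4)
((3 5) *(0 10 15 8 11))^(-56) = (0 11 8 15 10)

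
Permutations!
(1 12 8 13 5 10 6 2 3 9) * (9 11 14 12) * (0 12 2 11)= (0 12 8 13 5 10 6 11 14 2 3)(1 9)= [12, 9, 3, 0, 4, 10, 11, 7, 13, 1, 6, 14, 8, 5, 2]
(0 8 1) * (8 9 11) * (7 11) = [9, 0, 2, 3, 4, 5, 6, 11, 1, 7, 10, 8] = (0 9 7 11 8 1)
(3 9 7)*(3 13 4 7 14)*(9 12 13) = [0, 1, 2, 12, 7, 5, 6, 9, 8, 14, 10, 11, 13, 4, 3] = (3 12 13 4 7 9 14)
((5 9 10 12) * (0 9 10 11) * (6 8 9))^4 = (0 11 9 8 6)(5 10 12)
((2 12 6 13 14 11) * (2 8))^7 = (14) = ((2 12 6 13 14 11 8))^7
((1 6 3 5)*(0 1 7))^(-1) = (0 7 5 3 6 1)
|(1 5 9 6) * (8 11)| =|(1 5 9 6)(8 11)| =4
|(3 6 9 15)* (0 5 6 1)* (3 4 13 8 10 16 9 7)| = |(0 5 6 7 3 1)(4 13 8 10 16 9 15)| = 42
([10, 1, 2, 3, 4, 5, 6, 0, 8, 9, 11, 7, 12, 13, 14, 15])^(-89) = (15)(0 7 11 10)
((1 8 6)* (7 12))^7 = ((1 8 6)(7 12))^7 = (1 8 6)(7 12)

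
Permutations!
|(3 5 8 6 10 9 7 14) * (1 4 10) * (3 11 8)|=|(1 4 10 9 7 14 11 8 6)(3 5)|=18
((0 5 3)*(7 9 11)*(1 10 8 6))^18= ((0 5 3)(1 10 8 6)(7 9 11))^18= (11)(1 8)(6 10)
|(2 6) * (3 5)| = 2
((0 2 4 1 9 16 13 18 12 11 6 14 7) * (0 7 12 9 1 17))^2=((0 2 4 17)(6 14 12 11)(9 16 13 18))^2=(0 4)(2 17)(6 12)(9 13)(11 14)(16 18)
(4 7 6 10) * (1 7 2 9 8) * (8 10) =(1 7 6 8)(2 9 10 4) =[0, 7, 9, 3, 2, 5, 8, 6, 1, 10, 4]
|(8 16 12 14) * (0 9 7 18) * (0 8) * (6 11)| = |(0 9 7 18 8 16 12 14)(6 11)| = 8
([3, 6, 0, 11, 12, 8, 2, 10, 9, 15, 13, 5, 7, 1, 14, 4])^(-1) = (0 2 6 1 13 10 7 12 4 15 9 8 5 11 3)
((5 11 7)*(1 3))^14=((1 3)(5 11 7))^14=(5 7 11)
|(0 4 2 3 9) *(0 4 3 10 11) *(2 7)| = 8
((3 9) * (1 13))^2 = ((1 13)(3 9))^2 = (13)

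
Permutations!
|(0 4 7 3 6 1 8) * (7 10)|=8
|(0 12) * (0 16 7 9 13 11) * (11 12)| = 10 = |(0 11)(7 9 13 12 16)|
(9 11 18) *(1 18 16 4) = (1 18 9 11 16 4) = [0, 18, 2, 3, 1, 5, 6, 7, 8, 11, 10, 16, 12, 13, 14, 15, 4, 17, 9]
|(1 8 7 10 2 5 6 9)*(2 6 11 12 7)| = 10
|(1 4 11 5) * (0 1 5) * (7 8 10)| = |(0 1 4 11)(7 8 10)| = 12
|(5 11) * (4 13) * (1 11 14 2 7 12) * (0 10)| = 14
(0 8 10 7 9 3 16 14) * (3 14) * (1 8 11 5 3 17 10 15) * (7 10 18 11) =(0 7 9 14)(1 8 15)(3 16 17 18 11 5) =[7, 8, 2, 16, 4, 3, 6, 9, 15, 14, 10, 5, 12, 13, 0, 1, 17, 18, 11]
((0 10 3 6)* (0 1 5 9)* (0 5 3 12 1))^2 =(0 12 3)(1 6 10)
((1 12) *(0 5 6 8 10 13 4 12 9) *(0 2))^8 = ((0 5 6 8 10 13 4 12 1 9 2))^8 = (0 1 13 6 2 12 10 5 9 4 8)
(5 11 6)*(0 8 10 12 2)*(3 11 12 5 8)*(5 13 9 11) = [3, 1, 0, 5, 4, 12, 8, 7, 10, 11, 13, 6, 2, 9] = (0 3 5 12 2)(6 8 10 13 9 11)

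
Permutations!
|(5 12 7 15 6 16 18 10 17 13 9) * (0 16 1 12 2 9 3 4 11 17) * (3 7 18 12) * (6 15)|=120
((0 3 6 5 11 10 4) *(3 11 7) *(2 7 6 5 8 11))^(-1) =((0 2 7 3 5 6 8 11 10 4))^(-1) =(0 4 10 11 8 6 5 3 7 2)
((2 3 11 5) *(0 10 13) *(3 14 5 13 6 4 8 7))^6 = (14)(0 3 4)(6 13 7)(8 10 11)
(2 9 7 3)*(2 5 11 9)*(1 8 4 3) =(1 8 4 3 5 11 9 7) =[0, 8, 2, 5, 3, 11, 6, 1, 4, 7, 10, 9]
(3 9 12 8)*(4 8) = (3 9 12 4 8) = [0, 1, 2, 9, 8, 5, 6, 7, 3, 12, 10, 11, 4]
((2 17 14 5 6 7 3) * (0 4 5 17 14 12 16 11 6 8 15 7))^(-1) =((0 4 5 8 15 7 3 2 14 17 12 16 11 6))^(-1) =(0 6 11 16 12 17 14 2 3 7 15 8 5 4)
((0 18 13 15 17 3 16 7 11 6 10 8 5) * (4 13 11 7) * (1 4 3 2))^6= (0 5 8 10 6 11 18)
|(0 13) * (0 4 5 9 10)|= |(0 13 4 5 9 10)|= 6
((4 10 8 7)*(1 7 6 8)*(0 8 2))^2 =(0 6)(1 4)(2 8)(7 10)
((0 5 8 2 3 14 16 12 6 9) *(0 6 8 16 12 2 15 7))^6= (0 12 16 15 3)(2 7 14 5 8)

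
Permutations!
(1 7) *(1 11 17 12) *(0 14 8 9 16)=[14, 7, 2, 3, 4, 5, 6, 11, 9, 16, 10, 17, 1, 13, 8, 15, 0, 12]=(0 14 8 9 16)(1 7 11 17 12)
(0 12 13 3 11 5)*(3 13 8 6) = (13)(0 12 8 6 3 11 5) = [12, 1, 2, 11, 4, 0, 3, 7, 6, 9, 10, 5, 8, 13]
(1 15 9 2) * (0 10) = (0 10)(1 15 9 2) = [10, 15, 1, 3, 4, 5, 6, 7, 8, 2, 0, 11, 12, 13, 14, 9]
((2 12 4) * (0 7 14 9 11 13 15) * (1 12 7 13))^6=(15)(1 9 7 4)(2 12 11 14)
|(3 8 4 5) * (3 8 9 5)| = |(3 9 5 8 4)| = 5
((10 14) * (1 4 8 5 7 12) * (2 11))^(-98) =(14)(1 7 8)(4 12 5)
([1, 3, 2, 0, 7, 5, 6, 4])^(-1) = (0 3 1)(4 7)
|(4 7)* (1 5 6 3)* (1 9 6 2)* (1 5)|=6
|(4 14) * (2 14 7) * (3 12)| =|(2 14 4 7)(3 12)| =4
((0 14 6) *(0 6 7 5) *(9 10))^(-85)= (0 5 7 14)(9 10)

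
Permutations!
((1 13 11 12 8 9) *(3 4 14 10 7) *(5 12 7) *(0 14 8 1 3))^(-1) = (0 7 11 13 1 12 5 10 14)(3 9 8 4)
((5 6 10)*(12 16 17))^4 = (5 6 10)(12 16 17)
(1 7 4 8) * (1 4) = [0, 7, 2, 3, 8, 5, 6, 1, 4] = (1 7)(4 8)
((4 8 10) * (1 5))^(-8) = (4 8 10)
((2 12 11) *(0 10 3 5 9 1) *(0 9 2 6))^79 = (0 6 11 12 2 5 3 10)(1 9)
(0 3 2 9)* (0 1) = (0 3 2 9 1) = [3, 0, 9, 2, 4, 5, 6, 7, 8, 1]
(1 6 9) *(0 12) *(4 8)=[12, 6, 2, 3, 8, 5, 9, 7, 4, 1, 10, 11, 0]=(0 12)(1 6 9)(4 8)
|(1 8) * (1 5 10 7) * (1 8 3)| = |(1 3)(5 10 7 8)| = 4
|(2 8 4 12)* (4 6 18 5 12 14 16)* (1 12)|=21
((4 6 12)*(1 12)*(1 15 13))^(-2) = ((1 12 4 6 15 13))^(-2) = (1 15 4)(6 12 13)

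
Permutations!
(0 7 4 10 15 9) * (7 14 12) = (0 14 12 7 4 10 15 9) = [14, 1, 2, 3, 10, 5, 6, 4, 8, 0, 15, 11, 7, 13, 12, 9]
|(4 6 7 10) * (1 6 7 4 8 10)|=4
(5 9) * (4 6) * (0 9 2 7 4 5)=(0 9)(2 7 4 6 5)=[9, 1, 7, 3, 6, 2, 5, 4, 8, 0]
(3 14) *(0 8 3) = (0 8 3 14) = [8, 1, 2, 14, 4, 5, 6, 7, 3, 9, 10, 11, 12, 13, 0]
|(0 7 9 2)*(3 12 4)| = 12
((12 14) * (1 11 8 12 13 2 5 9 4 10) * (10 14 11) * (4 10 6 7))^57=((1 6 7 4 14 13 2 5 9 10)(8 12 11))^57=(1 5 14 6 9 13 7 10 2 4)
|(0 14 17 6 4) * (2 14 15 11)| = |(0 15 11 2 14 17 6 4)| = 8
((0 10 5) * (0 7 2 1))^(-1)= (0 1 2 7 5 10)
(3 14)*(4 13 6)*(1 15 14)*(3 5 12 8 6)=(1 15 14 5 12 8 6 4 13 3)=[0, 15, 2, 1, 13, 12, 4, 7, 6, 9, 10, 11, 8, 3, 5, 14]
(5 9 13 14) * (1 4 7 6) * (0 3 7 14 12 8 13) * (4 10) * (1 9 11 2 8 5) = (0 3 7 6 9)(1 10 4 14)(2 8 13 12 5 11) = [3, 10, 8, 7, 14, 11, 9, 6, 13, 0, 4, 2, 5, 12, 1]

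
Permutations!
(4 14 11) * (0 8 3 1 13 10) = (0 8 3 1 13 10)(4 14 11) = [8, 13, 2, 1, 14, 5, 6, 7, 3, 9, 0, 4, 12, 10, 11]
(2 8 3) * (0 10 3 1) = (0 10 3 2 8 1) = [10, 0, 8, 2, 4, 5, 6, 7, 1, 9, 3]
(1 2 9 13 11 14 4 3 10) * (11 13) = (1 2 9 11 14 4 3 10) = [0, 2, 9, 10, 3, 5, 6, 7, 8, 11, 1, 14, 12, 13, 4]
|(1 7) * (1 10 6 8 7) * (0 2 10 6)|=|(0 2 10)(6 8 7)|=3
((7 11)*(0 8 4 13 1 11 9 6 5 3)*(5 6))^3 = (0 13 7 3 4 11 5 8 1 9)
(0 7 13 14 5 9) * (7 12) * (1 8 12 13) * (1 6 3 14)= (0 13 1 8 12 7 6 3 14 5 9)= [13, 8, 2, 14, 4, 9, 3, 6, 12, 0, 10, 11, 7, 1, 5]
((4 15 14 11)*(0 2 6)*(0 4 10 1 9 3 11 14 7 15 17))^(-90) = (17)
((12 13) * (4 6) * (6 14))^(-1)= (4 6 14)(12 13)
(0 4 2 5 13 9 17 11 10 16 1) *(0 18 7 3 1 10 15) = [4, 18, 5, 1, 2, 13, 6, 3, 8, 17, 16, 15, 12, 9, 14, 0, 10, 11, 7] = (0 4 2 5 13 9 17 11 15)(1 18 7 3)(10 16)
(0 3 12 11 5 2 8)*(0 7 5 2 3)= [0, 1, 8, 12, 4, 3, 6, 5, 7, 9, 10, 2, 11]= (2 8 7 5 3 12 11)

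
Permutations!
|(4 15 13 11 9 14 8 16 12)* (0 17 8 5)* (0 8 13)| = 12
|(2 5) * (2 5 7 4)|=3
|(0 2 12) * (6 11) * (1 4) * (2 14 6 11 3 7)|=14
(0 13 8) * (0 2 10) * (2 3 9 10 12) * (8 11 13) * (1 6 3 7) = [8, 6, 12, 9, 4, 5, 3, 1, 7, 10, 0, 13, 2, 11] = (0 8 7 1 6 3 9 10)(2 12)(11 13)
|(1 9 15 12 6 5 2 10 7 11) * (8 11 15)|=|(1 9 8 11)(2 10 7 15 12 6 5)|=28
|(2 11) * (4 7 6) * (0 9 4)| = |(0 9 4 7 6)(2 11)| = 10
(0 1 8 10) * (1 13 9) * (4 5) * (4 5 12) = (0 13 9 1 8 10)(4 12) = [13, 8, 2, 3, 12, 5, 6, 7, 10, 1, 0, 11, 4, 9]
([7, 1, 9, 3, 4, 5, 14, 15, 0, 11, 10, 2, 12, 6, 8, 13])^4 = [6, 1, 9, 3, 4, 5, 7, 14, 13, 11, 10, 2, 12, 0, 15, 8]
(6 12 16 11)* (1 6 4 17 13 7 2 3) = (1 6 12 16 11 4 17 13 7 2 3) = [0, 6, 3, 1, 17, 5, 12, 2, 8, 9, 10, 4, 16, 7, 14, 15, 11, 13]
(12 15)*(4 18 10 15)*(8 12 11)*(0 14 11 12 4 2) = [14, 1, 0, 3, 18, 5, 6, 7, 4, 9, 15, 8, 2, 13, 11, 12, 16, 17, 10] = (0 14 11 8 4 18 10 15 12 2)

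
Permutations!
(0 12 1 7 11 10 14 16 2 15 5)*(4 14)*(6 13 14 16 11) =[12, 7, 15, 3, 16, 0, 13, 6, 8, 9, 4, 10, 1, 14, 11, 5, 2] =(0 12 1 7 6 13 14 11 10 4 16 2 15 5)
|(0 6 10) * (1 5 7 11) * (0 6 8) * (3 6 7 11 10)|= |(0 8)(1 5 11)(3 6)(7 10)|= 6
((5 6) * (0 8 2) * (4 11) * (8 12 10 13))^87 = ((0 12 10 13 8 2)(4 11)(5 6))^87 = (0 13)(2 10)(4 11)(5 6)(8 12)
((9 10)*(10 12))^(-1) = ((9 12 10))^(-1) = (9 10 12)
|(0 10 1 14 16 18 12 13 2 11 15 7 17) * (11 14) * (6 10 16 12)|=20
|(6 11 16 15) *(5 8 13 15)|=|(5 8 13 15 6 11 16)|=7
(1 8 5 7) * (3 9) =(1 8 5 7)(3 9) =[0, 8, 2, 9, 4, 7, 6, 1, 5, 3]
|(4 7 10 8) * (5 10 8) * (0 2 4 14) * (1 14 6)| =8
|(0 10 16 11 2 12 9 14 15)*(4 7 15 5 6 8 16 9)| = 14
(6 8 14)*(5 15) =(5 15)(6 8 14) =[0, 1, 2, 3, 4, 15, 8, 7, 14, 9, 10, 11, 12, 13, 6, 5]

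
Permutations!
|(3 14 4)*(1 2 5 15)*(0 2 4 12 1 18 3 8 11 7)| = 13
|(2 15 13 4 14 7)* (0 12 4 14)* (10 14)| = 6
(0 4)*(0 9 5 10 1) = (0 4 9 5 10 1) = [4, 0, 2, 3, 9, 10, 6, 7, 8, 5, 1]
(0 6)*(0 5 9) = (0 6 5 9) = [6, 1, 2, 3, 4, 9, 5, 7, 8, 0]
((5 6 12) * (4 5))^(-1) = ((4 5 6 12))^(-1) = (4 12 6 5)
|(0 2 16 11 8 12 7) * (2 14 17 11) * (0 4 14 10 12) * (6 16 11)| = |(0 10 12 7 4 14 17 6 16 2 11 8)| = 12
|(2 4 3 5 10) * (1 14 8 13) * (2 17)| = 12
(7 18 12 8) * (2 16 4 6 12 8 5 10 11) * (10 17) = [0, 1, 16, 3, 6, 17, 12, 18, 7, 9, 11, 2, 5, 13, 14, 15, 4, 10, 8] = (2 16 4 6 12 5 17 10 11)(7 18 8)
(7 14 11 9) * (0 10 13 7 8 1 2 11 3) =(0 10 13 7 14 3)(1 2 11 9 8) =[10, 2, 11, 0, 4, 5, 6, 14, 1, 8, 13, 9, 12, 7, 3]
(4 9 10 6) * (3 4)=[0, 1, 2, 4, 9, 5, 3, 7, 8, 10, 6]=(3 4 9 10 6)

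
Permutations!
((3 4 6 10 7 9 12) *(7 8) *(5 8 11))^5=(3 5)(4 8)(6 7)(9 10)(11 12)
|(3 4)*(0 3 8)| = 4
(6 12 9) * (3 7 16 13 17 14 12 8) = (3 7 16 13 17 14 12 9 6 8) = [0, 1, 2, 7, 4, 5, 8, 16, 3, 6, 10, 11, 9, 17, 12, 15, 13, 14]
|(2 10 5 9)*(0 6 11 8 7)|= 20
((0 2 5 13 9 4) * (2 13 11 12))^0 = ((0 13 9 4)(2 5 11 12))^0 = (13)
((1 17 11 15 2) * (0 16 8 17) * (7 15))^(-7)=(0 8 11 15 1 16 17 7 2)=((0 16 8 17 11 7 15 2 1))^(-7)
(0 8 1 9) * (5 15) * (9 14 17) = (0 8 1 14 17 9)(5 15) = [8, 14, 2, 3, 4, 15, 6, 7, 1, 0, 10, 11, 12, 13, 17, 5, 16, 9]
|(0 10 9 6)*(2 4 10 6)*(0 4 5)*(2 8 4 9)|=|(0 6 9 8 4 10 2 5)|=8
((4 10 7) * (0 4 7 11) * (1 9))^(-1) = ((0 4 10 11)(1 9))^(-1) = (0 11 10 4)(1 9)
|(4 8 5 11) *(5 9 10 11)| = 5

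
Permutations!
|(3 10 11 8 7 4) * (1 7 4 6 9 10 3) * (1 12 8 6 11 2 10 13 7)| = 30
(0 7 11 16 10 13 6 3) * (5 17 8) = (0 7 11 16 10 13 6 3)(5 17 8) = [7, 1, 2, 0, 4, 17, 3, 11, 5, 9, 13, 16, 12, 6, 14, 15, 10, 8]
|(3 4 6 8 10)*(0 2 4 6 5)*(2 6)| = 8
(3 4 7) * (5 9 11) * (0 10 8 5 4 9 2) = (0 10 8 5 2)(3 9 11 4 7) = [10, 1, 0, 9, 7, 2, 6, 3, 5, 11, 8, 4]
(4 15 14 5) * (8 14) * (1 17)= (1 17)(4 15 8 14 5)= [0, 17, 2, 3, 15, 4, 6, 7, 14, 9, 10, 11, 12, 13, 5, 8, 16, 1]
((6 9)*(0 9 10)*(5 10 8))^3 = (0 8)(5 9)(6 10)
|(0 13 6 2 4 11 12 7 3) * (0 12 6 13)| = 12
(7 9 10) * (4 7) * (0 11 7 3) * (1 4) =(0 11 7 9 10 1 4 3) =[11, 4, 2, 0, 3, 5, 6, 9, 8, 10, 1, 7]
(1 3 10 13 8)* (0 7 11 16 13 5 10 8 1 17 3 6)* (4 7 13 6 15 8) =[13, 15, 2, 4, 7, 10, 0, 11, 17, 9, 5, 16, 12, 1, 14, 8, 6, 3] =(0 13 1 15 8 17 3 4 7 11 16 6)(5 10)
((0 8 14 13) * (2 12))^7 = ((0 8 14 13)(2 12))^7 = (0 13 14 8)(2 12)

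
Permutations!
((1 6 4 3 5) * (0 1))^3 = ((0 1 6 4 3 5))^3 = (0 4)(1 3)(5 6)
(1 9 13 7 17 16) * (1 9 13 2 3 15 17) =(1 13 7)(2 3 15 17 16 9) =[0, 13, 3, 15, 4, 5, 6, 1, 8, 2, 10, 11, 12, 7, 14, 17, 9, 16]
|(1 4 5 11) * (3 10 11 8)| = 7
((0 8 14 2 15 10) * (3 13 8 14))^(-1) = ((0 14 2 15 10)(3 13 8))^(-1) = (0 10 15 2 14)(3 8 13)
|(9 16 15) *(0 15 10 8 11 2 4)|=9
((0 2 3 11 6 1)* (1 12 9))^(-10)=(0 9 6 3)(1 12 11 2)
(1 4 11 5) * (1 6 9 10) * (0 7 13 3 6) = [7, 4, 2, 6, 11, 0, 9, 13, 8, 10, 1, 5, 12, 3] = (0 7 13 3 6 9 10 1 4 11 5)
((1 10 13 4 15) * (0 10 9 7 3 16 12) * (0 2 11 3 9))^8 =(0 13 15)(1 10 4)(2 16 11 12 3)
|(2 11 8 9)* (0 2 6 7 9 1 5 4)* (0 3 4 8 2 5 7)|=14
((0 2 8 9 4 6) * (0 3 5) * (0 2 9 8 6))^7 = (0 9 4)(2 5 3 6)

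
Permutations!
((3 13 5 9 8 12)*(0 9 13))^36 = ((0 9 8 12 3)(5 13))^36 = (13)(0 9 8 12 3)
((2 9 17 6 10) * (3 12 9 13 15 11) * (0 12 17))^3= (2 11 6 13 3 10 15 17)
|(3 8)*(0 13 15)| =6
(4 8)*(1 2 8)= (1 2 8 4)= [0, 2, 8, 3, 1, 5, 6, 7, 4]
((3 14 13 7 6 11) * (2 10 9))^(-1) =(2 9 10)(3 11 6 7 13 14)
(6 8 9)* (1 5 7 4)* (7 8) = (1 5 8 9 6 7 4) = [0, 5, 2, 3, 1, 8, 7, 4, 9, 6]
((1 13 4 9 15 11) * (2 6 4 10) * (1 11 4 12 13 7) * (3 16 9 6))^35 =((1 7)(2 3 16 9 15 4 6 12 13 10))^35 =(1 7)(2 4)(3 6)(9 13)(10 15)(12 16)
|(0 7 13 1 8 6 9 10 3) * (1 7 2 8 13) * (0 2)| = 6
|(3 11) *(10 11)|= |(3 10 11)|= 3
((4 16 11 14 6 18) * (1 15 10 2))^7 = (1 2 10 15)(4 16 11 14 6 18)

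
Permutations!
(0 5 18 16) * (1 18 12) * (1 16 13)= (0 5 12 16)(1 18 13)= [5, 18, 2, 3, 4, 12, 6, 7, 8, 9, 10, 11, 16, 1, 14, 15, 0, 17, 13]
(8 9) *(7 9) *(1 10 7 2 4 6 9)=(1 10 7)(2 4 6 9 8)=[0, 10, 4, 3, 6, 5, 9, 1, 2, 8, 7]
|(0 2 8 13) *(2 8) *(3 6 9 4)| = 12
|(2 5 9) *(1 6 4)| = 3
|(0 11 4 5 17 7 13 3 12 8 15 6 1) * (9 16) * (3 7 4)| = 24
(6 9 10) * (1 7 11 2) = (1 7 11 2)(6 9 10) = [0, 7, 1, 3, 4, 5, 9, 11, 8, 10, 6, 2]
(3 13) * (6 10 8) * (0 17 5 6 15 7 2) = (0 17 5 6 10 8 15 7 2)(3 13) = [17, 1, 0, 13, 4, 6, 10, 2, 15, 9, 8, 11, 12, 3, 14, 7, 16, 5]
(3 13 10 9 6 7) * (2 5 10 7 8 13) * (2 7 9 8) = (2 5 10 8 13 9 6)(3 7) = [0, 1, 5, 7, 4, 10, 2, 3, 13, 6, 8, 11, 12, 9]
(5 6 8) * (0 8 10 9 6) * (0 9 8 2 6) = (0 2 6 10 8 5 9) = [2, 1, 6, 3, 4, 9, 10, 7, 5, 0, 8]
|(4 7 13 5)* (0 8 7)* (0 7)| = 4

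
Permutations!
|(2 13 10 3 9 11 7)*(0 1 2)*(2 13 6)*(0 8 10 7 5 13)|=|(0 1)(2 6)(3 9 11 5 13 7 8 10)|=8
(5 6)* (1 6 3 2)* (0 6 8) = (0 6 5 3 2 1 8) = [6, 8, 1, 2, 4, 3, 5, 7, 0]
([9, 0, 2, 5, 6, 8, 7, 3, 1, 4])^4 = (0 7 1 6 8 4 5 9 3)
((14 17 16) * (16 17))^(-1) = (17)(14 16)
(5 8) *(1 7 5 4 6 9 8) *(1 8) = (1 7 5 8 4 6 9) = [0, 7, 2, 3, 6, 8, 9, 5, 4, 1]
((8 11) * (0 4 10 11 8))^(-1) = ((0 4 10 11))^(-1) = (0 11 10 4)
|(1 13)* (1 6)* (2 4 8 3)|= |(1 13 6)(2 4 8 3)|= 12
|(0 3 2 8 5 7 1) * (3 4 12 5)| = 6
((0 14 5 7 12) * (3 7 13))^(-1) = (0 12 7 3 13 5 14)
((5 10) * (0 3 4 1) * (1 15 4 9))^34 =(15)(0 9)(1 3) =((0 3 9 1)(4 15)(5 10))^34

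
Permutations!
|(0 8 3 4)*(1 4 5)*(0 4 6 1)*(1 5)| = |(0 8 3 1 6 5)| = 6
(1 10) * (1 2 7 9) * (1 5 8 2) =(1 10)(2 7 9 5 8) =[0, 10, 7, 3, 4, 8, 6, 9, 2, 5, 1]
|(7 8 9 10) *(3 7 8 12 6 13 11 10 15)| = |(3 7 12 6 13 11 10 8 9 15)| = 10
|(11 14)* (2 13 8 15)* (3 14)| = |(2 13 8 15)(3 14 11)| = 12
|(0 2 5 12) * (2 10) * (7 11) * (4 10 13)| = 14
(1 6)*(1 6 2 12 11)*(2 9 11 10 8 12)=(1 9 11)(8 12 10)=[0, 9, 2, 3, 4, 5, 6, 7, 12, 11, 8, 1, 10]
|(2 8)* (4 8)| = |(2 4 8)| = 3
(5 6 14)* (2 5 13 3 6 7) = [0, 1, 5, 6, 4, 7, 14, 2, 8, 9, 10, 11, 12, 3, 13] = (2 5 7)(3 6 14 13)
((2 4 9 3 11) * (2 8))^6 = (11) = ((2 4 9 3 11 8))^6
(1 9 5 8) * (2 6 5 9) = (9)(1 2 6 5 8) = [0, 2, 6, 3, 4, 8, 5, 7, 1, 9]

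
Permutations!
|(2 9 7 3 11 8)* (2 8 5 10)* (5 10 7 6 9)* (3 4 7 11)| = |(2 5 11 10)(4 7)(6 9)| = 4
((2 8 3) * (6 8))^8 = (8)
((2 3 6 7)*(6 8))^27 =(2 8 7 3 6)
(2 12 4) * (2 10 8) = [0, 1, 12, 3, 10, 5, 6, 7, 2, 9, 8, 11, 4] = (2 12 4 10 8)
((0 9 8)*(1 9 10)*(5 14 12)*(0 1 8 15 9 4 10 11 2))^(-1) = ((0 11 2)(1 4 10 8)(5 14 12)(9 15))^(-1) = (0 2 11)(1 8 10 4)(5 12 14)(9 15)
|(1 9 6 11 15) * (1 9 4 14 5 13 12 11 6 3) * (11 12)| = |(1 4 14 5 13 11 15 9 3)| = 9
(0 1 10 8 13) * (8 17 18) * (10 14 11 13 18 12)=[1, 14, 2, 3, 4, 5, 6, 7, 18, 9, 17, 13, 10, 0, 11, 15, 16, 12, 8]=(0 1 14 11 13)(8 18)(10 17 12)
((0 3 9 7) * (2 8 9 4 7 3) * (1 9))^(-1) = ((0 2 8 1 9 3 4 7))^(-1) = (0 7 4 3 9 1 8 2)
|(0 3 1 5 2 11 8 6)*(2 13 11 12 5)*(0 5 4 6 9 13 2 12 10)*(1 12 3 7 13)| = |(0 7 13 11 8 9 1 3 12 4 6 5 2 10)| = 14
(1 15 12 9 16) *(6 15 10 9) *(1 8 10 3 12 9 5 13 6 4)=(1 3 12 4)(5 13 6 15 9 16 8 10)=[0, 3, 2, 12, 1, 13, 15, 7, 10, 16, 5, 11, 4, 6, 14, 9, 8]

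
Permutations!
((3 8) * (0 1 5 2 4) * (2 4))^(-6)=((0 1 5 4)(3 8))^(-6)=(8)(0 5)(1 4)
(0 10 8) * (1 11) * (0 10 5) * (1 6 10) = (0 5)(1 11 6 10 8) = [5, 11, 2, 3, 4, 0, 10, 7, 1, 9, 8, 6]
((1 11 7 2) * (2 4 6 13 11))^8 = (4 11 6 7 13)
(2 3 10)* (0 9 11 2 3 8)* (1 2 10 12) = (0 9 11 10 3 12 1 2 8) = [9, 2, 8, 12, 4, 5, 6, 7, 0, 11, 3, 10, 1]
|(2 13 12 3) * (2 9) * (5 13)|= |(2 5 13 12 3 9)|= 6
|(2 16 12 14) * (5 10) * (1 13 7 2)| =|(1 13 7 2 16 12 14)(5 10)| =14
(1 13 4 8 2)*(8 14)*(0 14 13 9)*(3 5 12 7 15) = (0 14 8 2 1 9)(3 5 12 7 15)(4 13) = [14, 9, 1, 5, 13, 12, 6, 15, 2, 0, 10, 11, 7, 4, 8, 3]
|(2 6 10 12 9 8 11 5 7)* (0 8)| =10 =|(0 8 11 5 7 2 6 10 12 9)|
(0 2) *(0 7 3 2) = (2 7 3) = [0, 1, 7, 2, 4, 5, 6, 3]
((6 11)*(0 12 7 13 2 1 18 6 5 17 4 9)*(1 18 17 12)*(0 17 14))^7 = ((0 1 14)(2 18 6 11 5 12 7 13)(4 9 17))^7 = (0 1 14)(2 13 7 12 5 11 6 18)(4 9 17)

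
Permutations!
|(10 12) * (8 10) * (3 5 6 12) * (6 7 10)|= 12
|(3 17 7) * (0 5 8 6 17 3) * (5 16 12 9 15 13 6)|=|(0 16 12 9 15 13 6 17 7)(5 8)|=18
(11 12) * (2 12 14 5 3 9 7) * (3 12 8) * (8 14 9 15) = (2 14 5 12 11 9 7)(3 15 8) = [0, 1, 14, 15, 4, 12, 6, 2, 3, 7, 10, 9, 11, 13, 5, 8]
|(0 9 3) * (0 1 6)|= |(0 9 3 1 6)|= 5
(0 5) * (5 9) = (0 9 5) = [9, 1, 2, 3, 4, 0, 6, 7, 8, 5]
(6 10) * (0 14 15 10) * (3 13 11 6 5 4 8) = (0 14 15 10 5 4 8 3 13 11 6) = [14, 1, 2, 13, 8, 4, 0, 7, 3, 9, 5, 6, 12, 11, 15, 10]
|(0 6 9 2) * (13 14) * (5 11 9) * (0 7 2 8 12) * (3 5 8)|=4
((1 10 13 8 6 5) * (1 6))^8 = (13)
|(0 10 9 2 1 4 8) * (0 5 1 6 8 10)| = 8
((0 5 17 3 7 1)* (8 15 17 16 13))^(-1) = (0 1 7 3 17 15 8 13 16 5) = ((0 5 16 13 8 15 17 3 7 1))^(-1)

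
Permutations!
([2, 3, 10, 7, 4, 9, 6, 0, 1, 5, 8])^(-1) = [7, 8, 0, 1, 4, 9, 6, 3, 10, 5, 2]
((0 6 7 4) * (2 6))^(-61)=((0 2 6 7 4))^(-61)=(0 4 7 6 2)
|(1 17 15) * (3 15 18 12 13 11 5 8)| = |(1 17 18 12 13 11 5 8 3 15)| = 10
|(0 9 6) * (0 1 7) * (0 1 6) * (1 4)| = |(0 9)(1 7 4)| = 6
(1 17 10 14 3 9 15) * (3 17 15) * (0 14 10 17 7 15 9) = (17)(0 14 7 15 1 9 3) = [14, 9, 2, 0, 4, 5, 6, 15, 8, 3, 10, 11, 12, 13, 7, 1, 16, 17]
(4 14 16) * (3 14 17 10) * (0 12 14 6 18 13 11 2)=[12, 1, 0, 6, 17, 5, 18, 7, 8, 9, 3, 2, 14, 11, 16, 15, 4, 10, 13]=(0 12 14 16 4 17 10 3 6 18 13 11 2)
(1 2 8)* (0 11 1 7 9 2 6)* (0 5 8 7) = (0 11 1 6 5 8)(2 7 9) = [11, 6, 7, 3, 4, 8, 5, 9, 0, 2, 10, 1]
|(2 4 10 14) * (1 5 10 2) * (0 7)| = |(0 7)(1 5 10 14)(2 4)| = 4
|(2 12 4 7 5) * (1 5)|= |(1 5 2 12 4 7)|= 6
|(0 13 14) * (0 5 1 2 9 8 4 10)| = |(0 13 14 5 1 2 9 8 4 10)| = 10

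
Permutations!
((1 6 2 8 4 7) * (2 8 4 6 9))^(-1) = (1 7 4 2 9)(6 8)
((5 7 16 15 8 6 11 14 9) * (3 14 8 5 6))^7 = ((3 14 9 6 11 8)(5 7 16 15))^7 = (3 14 9 6 11 8)(5 15 16 7)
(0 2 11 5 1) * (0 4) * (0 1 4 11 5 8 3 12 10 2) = [0, 11, 5, 12, 1, 4, 6, 7, 3, 9, 2, 8, 10] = (1 11 8 3 12 10 2 5 4)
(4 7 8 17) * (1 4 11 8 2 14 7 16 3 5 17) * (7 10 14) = (1 4 16 3 5 17 11 8)(2 7)(10 14) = [0, 4, 7, 5, 16, 17, 6, 2, 1, 9, 14, 8, 12, 13, 10, 15, 3, 11]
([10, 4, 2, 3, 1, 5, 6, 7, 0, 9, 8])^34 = [10, 1, 2, 3, 4, 5, 6, 7, 0, 9, 8]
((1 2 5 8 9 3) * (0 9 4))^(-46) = (0 3 2 8)(1 5 4 9)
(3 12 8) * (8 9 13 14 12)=(3 8)(9 13 14 12)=[0, 1, 2, 8, 4, 5, 6, 7, 3, 13, 10, 11, 9, 14, 12]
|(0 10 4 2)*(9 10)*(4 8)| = |(0 9 10 8 4 2)| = 6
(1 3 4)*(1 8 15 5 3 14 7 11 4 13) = (1 14 7 11 4 8 15 5 3 13) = [0, 14, 2, 13, 8, 3, 6, 11, 15, 9, 10, 4, 12, 1, 7, 5]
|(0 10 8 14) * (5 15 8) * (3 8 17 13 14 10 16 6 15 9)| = |(0 16 6 15 17 13 14)(3 8 10 5 9)| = 35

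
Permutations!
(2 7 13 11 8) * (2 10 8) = (2 7 13 11)(8 10) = [0, 1, 7, 3, 4, 5, 6, 13, 10, 9, 8, 2, 12, 11]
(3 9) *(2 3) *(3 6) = (2 6 3 9) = [0, 1, 6, 9, 4, 5, 3, 7, 8, 2]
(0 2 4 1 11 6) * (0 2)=(1 11 6 2 4)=[0, 11, 4, 3, 1, 5, 2, 7, 8, 9, 10, 6]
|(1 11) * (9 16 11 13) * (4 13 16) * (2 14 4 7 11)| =|(1 16 2 14 4 13 9 7 11)| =9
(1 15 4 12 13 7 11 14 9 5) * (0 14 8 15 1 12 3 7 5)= (0 14 9)(3 7 11 8 15 4)(5 12 13)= [14, 1, 2, 7, 3, 12, 6, 11, 15, 0, 10, 8, 13, 5, 9, 4]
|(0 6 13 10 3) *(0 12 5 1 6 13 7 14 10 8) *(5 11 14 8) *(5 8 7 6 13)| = 5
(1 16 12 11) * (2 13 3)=(1 16 12 11)(2 13 3)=[0, 16, 13, 2, 4, 5, 6, 7, 8, 9, 10, 1, 11, 3, 14, 15, 12]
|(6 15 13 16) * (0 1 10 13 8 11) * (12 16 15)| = 21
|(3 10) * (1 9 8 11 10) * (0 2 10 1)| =|(0 2 10 3)(1 9 8 11)| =4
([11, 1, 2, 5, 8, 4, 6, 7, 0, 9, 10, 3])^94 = (0 4 3)(5 11 8)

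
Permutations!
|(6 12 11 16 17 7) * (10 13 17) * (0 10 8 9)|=|(0 10 13 17 7 6 12 11 16 8 9)|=11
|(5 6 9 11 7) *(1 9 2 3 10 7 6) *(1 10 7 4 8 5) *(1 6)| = 12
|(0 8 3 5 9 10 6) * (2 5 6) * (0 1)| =|(0 8 3 6 1)(2 5 9 10)| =20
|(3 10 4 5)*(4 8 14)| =6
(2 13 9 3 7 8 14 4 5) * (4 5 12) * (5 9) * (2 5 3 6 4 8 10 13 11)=(2 11)(3 7 10 13)(4 12 8 14 9 6)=[0, 1, 11, 7, 12, 5, 4, 10, 14, 6, 13, 2, 8, 3, 9]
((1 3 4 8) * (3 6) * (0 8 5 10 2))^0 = (10) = ((0 8 1 6 3 4 5 10 2))^0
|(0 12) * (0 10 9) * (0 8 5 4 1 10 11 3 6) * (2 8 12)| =12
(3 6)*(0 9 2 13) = (0 9 2 13)(3 6) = [9, 1, 13, 6, 4, 5, 3, 7, 8, 2, 10, 11, 12, 0]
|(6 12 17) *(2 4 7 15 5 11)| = |(2 4 7 15 5 11)(6 12 17)| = 6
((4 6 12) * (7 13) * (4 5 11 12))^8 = ((4 6)(5 11 12)(7 13))^8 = (13)(5 12 11)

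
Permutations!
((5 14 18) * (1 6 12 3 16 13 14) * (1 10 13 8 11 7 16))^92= ((1 6 12 3)(5 10 13 14 18)(7 16 8 11))^92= (5 13 18 10 14)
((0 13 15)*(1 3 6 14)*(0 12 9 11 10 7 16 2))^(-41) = ((0 13 15 12 9 11 10 7 16 2)(1 3 6 14))^(-41) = (0 2 16 7 10 11 9 12 15 13)(1 14 6 3)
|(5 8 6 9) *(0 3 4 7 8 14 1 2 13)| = 12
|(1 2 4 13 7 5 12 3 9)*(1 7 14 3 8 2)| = |(2 4 13 14 3 9 7 5 12 8)| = 10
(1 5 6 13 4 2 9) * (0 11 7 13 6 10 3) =[11, 5, 9, 0, 2, 10, 6, 13, 8, 1, 3, 7, 12, 4] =(0 11 7 13 4 2 9 1 5 10 3)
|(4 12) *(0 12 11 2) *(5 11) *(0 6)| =7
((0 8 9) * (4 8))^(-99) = (0 4 8 9)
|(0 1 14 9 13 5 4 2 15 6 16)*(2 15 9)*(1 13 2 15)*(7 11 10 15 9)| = |(0 13 5 4 1 14 9 2 7 11 10 15 6 16)| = 14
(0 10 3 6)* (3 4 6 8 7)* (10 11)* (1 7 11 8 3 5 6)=(0 8 11 10 4 1 7 5 6)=[8, 7, 2, 3, 1, 6, 0, 5, 11, 9, 4, 10]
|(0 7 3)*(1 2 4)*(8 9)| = 6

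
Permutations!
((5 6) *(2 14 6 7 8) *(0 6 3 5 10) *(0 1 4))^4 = (0 4 1 10 6)(2 7 3)(5 14 8)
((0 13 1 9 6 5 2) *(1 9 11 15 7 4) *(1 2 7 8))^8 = (15)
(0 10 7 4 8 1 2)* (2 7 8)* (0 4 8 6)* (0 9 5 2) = (0 10 6 9 5 2 4)(1 7 8) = [10, 7, 4, 3, 0, 2, 9, 8, 1, 5, 6]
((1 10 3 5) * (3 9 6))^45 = ((1 10 9 6 3 5))^45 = (1 6)(3 10)(5 9)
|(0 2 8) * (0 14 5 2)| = 4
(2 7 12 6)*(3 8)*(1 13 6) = (1 13 6 2 7 12)(3 8) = [0, 13, 7, 8, 4, 5, 2, 12, 3, 9, 10, 11, 1, 6]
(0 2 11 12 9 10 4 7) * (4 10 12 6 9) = [2, 1, 11, 3, 7, 5, 9, 0, 8, 12, 10, 6, 4] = (0 2 11 6 9 12 4 7)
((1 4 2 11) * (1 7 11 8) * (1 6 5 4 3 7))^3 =(1 11 7 3)(2 5 8 4 6)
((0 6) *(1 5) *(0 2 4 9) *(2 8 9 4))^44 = (9)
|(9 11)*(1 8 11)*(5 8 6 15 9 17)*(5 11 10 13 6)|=8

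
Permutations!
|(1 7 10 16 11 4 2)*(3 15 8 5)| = |(1 7 10 16 11 4 2)(3 15 8 5)| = 28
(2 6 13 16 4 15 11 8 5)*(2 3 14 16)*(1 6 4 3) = (1 6 13 2 4 15 11 8 5)(3 14 16) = [0, 6, 4, 14, 15, 1, 13, 7, 5, 9, 10, 8, 12, 2, 16, 11, 3]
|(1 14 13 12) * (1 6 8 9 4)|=8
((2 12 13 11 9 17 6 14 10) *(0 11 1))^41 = (0 12 14 9 1 2 6 11 13 10 17)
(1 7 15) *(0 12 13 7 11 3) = (0 12 13 7 15 1 11 3) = [12, 11, 2, 0, 4, 5, 6, 15, 8, 9, 10, 3, 13, 7, 14, 1]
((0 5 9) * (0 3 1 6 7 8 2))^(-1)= (0 2 8 7 6 1 3 9 5)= ((0 5 9 3 1 6 7 8 2))^(-1)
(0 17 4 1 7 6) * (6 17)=[6, 7, 2, 3, 1, 5, 0, 17, 8, 9, 10, 11, 12, 13, 14, 15, 16, 4]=(0 6)(1 7 17 4)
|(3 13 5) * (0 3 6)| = 5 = |(0 3 13 5 6)|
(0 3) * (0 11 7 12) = (0 3 11 7 12) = [3, 1, 2, 11, 4, 5, 6, 12, 8, 9, 10, 7, 0]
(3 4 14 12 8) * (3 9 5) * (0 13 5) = (0 13 5 3 4 14 12 8 9) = [13, 1, 2, 4, 14, 3, 6, 7, 9, 0, 10, 11, 8, 5, 12]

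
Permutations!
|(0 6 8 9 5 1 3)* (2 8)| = 8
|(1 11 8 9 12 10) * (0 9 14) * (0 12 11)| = |(0 9 11 8 14 12 10 1)| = 8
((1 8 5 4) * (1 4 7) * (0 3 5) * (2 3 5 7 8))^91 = (0 5 8)(1 7 3 2)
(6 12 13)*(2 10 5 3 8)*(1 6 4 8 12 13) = (1 6 13 4 8 2 10 5 3 12) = [0, 6, 10, 12, 8, 3, 13, 7, 2, 9, 5, 11, 1, 4]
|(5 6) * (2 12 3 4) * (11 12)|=10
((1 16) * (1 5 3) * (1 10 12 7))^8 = ((1 16 5 3 10 12 7))^8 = (1 16 5 3 10 12 7)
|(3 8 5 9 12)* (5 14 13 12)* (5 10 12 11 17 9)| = 9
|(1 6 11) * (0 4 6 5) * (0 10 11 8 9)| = 20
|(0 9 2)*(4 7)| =6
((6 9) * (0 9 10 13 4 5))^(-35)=(13)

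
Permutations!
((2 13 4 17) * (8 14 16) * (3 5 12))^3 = (2 17 4 13)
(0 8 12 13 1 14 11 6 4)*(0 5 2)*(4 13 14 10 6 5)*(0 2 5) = (0 8 12 14 11)(1 10 6 13) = [8, 10, 2, 3, 4, 5, 13, 7, 12, 9, 6, 0, 14, 1, 11]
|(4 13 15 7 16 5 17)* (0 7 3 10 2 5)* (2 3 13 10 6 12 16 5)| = 10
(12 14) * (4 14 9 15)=(4 14 12 9 15)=[0, 1, 2, 3, 14, 5, 6, 7, 8, 15, 10, 11, 9, 13, 12, 4]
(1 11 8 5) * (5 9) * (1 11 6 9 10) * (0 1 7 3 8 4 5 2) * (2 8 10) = [1, 6, 0, 10, 5, 11, 9, 3, 2, 8, 7, 4] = (0 1 6 9 8 2)(3 10 7)(4 5 11)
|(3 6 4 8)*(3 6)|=3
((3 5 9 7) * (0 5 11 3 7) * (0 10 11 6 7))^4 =(0 11)(3 5)(6 9)(7 10)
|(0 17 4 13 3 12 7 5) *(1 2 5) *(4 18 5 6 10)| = 36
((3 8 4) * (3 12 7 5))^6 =((3 8 4 12 7 5))^6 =(12)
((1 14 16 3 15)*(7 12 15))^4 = ((1 14 16 3 7 12 15))^4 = (1 7 14 12 16 15 3)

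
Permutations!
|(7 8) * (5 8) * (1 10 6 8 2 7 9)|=|(1 10 6 8 9)(2 7 5)|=15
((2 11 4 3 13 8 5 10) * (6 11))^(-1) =((2 6 11 4 3 13 8 5 10))^(-1) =(2 10 5 8 13 3 4 11 6)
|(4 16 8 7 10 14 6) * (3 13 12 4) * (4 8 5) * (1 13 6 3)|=|(1 13 12 8 7 10 14 3 6)(4 16 5)|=9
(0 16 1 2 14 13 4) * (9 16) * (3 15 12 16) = [9, 2, 14, 15, 0, 5, 6, 7, 8, 3, 10, 11, 16, 4, 13, 12, 1] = (0 9 3 15 12 16 1 2 14 13 4)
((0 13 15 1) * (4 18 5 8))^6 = ((0 13 15 1)(4 18 5 8))^6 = (0 15)(1 13)(4 5)(8 18)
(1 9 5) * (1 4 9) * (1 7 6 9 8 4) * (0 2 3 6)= (0 2 3 6 9 5 1 7)(4 8)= [2, 7, 3, 6, 8, 1, 9, 0, 4, 5]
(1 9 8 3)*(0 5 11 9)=[5, 0, 2, 1, 4, 11, 6, 7, 3, 8, 10, 9]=(0 5 11 9 8 3 1)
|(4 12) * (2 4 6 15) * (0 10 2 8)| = |(0 10 2 4 12 6 15 8)| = 8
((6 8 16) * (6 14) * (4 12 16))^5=((4 12 16 14 6 8))^5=(4 8 6 14 16 12)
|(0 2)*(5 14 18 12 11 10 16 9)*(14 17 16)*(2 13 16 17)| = |(0 13 16 9 5 2)(10 14 18 12 11)| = 30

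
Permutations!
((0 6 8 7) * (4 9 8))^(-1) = ((0 6 4 9 8 7))^(-1) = (0 7 8 9 4 6)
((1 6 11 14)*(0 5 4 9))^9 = ((0 5 4 9)(1 6 11 14))^9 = (0 5 4 9)(1 6 11 14)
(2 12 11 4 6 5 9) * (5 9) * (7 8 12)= (2 7 8 12 11 4 6 9)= [0, 1, 7, 3, 6, 5, 9, 8, 12, 2, 10, 4, 11]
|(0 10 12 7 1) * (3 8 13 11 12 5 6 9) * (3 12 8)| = |(0 10 5 6 9 12 7 1)(8 13 11)| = 24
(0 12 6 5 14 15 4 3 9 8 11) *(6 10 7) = (0 12 10 7 6 5 14 15 4 3 9 8 11) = [12, 1, 2, 9, 3, 14, 5, 6, 11, 8, 7, 0, 10, 13, 15, 4]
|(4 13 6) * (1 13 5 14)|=6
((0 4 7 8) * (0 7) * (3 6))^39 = (0 4)(3 6)(7 8)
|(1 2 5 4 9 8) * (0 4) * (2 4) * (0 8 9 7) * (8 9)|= 8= |(0 2 5 9 8 1 4 7)|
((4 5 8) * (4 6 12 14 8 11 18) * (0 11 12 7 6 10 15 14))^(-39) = (0 4)(5 11)(6 7)(8 10 15 14)(12 18)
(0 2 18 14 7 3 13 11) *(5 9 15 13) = (0 2 18 14 7 3 5 9 15 13 11) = [2, 1, 18, 5, 4, 9, 6, 3, 8, 15, 10, 0, 12, 11, 7, 13, 16, 17, 14]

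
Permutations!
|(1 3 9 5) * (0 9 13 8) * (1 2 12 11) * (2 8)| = 12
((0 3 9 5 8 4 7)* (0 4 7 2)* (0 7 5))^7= (0 3 9)(2 7 4)(5 8)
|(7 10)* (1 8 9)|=|(1 8 9)(7 10)|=6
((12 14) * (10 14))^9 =(14)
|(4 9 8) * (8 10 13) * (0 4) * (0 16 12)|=8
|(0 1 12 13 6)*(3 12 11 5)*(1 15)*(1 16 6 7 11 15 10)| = |(0 10 1 15 16 6)(3 12 13 7 11 5)| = 6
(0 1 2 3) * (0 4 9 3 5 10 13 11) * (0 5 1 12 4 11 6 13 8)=[12, 2, 1, 11, 9, 10, 13, 7, 0, 3, 8, 5, 4, 6]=(0 12 4 9 3 11 5 10 8)(1 2)(6 13)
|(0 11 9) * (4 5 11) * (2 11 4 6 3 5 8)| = 9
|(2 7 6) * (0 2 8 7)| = 6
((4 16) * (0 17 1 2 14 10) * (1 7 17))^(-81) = (0 10 14 2 1)(4 16)(7 17)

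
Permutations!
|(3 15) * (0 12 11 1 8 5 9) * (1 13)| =|(0 12 11 13 1 8 5 9)(3 15)| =8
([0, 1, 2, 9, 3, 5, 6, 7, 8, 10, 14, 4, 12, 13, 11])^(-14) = [0, 1, 2, 11, 14, 5, 6, 7, 8, 4, 3, 10, 12, 13, 9]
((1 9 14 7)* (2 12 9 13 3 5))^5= (1 12 13 9 3 14 5 7 2)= ((1 13 3 5 2 12 9 14 7))^5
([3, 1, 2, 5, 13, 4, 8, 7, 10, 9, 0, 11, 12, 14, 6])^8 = [10, 1, 2, 0, 5, 3, 14, 7, 6, 9, 8, 11, 12, 4, 13]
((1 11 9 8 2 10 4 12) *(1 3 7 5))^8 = (1 3 10 9 5 12 2 11 7 4 8)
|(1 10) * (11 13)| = |(1 10)(11 13)| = 2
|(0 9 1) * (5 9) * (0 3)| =|(0 5 9 1 3)| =5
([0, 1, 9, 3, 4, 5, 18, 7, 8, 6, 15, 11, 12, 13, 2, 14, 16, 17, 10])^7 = [0, 1, 2, 3, 4, 5, 6, 7, 8, 9, 10, 11, 12, 13, 14, 15, 16, 17, 18]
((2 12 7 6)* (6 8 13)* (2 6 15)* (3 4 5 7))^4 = (2 5 15 4 13 3 8 12 7)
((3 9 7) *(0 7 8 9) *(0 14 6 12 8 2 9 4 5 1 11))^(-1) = ((0 7 3 14 6 12 8 4 5 1 11)(2 9))^(-1) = (0 11 1 5 4 8 12 6 14 3 7)(2 9)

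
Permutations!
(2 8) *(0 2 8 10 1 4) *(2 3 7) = (0 3 7 2 10 1 4) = [3, 4, 10, 7, 0, 5, 6, 2, 8, 9, 1]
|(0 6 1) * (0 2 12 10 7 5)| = |(0 6 1 2 12 10 7 5)| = 8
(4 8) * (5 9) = (4 8)(5 9) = [0, 1, 2, 3, 8, 9, 6, 7, 4, 5]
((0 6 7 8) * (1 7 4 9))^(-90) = ((0 6 4 9 1 7 8))^(-90) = (0 6 4 9 1 7 8)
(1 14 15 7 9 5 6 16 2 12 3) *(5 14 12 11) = (1 12 3)(2 11 5 6 16)(7 9 14 15) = [0, 12, 11, 1, 4, 6, 16, 9, 8, 14, 10, 5, 3, 13, 15, 7, 2]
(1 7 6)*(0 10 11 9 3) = (0 10 11 9 3)(1 7 6) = [10, 7, 2, 0, 4, 5, 1, 6, 8, 3, 11, 9]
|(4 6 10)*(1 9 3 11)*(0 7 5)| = 12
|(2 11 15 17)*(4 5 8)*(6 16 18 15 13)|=|(2 11 13 6 16 18 15 17)(4 5 8)|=24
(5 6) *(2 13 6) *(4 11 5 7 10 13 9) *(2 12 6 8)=[0, 1, 9, 3, 11, 12, 7, 10, 2, 4, 13, 5, 6, 8]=(2 9 4 11 5 12 6 7 10 13 8)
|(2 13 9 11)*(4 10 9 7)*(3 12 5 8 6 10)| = 12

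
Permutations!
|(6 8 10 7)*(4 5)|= |(4 5)(6 8 10 7)|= 4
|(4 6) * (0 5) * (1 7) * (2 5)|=6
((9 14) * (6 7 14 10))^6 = (6 7 14 9 10)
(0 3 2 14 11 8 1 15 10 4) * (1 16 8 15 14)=(0 3 2 1 14 11 15 10 4)(8 16)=[3, 14, 1, 2, 0, 5, 6, 7, 16, 9, 4, 15, 12, 13, 11, 10, 8]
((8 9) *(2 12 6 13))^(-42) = ((2 12 6 13)(8 9))^(-42) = (2 6)(12 13)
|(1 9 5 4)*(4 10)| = 5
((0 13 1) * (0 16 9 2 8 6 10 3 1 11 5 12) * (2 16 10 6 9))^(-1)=((0 13 11 5 12)(1 10 3)(2 8 9 16))^(-1)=(0 12 5 11 13)(1 3 10)(2 16 9 8)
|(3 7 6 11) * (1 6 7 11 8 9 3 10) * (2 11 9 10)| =|(1 6 8 10)(2 11)(3 9)| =4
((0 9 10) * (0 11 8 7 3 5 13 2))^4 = (0 8 13 10 3)(2 11 5 9 7)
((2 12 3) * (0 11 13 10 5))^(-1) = (0 5 10 13 11)(2 3 12)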